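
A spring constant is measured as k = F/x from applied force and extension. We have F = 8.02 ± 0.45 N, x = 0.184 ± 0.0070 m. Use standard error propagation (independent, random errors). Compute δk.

k is a product of powers, so relative uncertainties combine in quadrature:
  (1·δF/F)² = (1×0.0561)² = 0.00315;  (-1·δx/x)² = (-1×0.0380)² = 0.00145
δk/k = √(0.00460) = 0.0678
k = 43.6 N/m, so δk = 0.0678 × 43.6 = 2.95 N/m.

2.95 N/m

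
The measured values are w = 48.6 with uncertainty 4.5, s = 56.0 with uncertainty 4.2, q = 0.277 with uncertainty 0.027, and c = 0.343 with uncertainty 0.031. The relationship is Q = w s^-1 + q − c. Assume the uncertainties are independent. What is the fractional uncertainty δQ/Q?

0.139

Let p = w·s^-1 = 0.868. δp/p = √((1·δw/w)² + (-1·δs/s)²) = √(0.00857 + 0.00562) = 0.119, so δp = 0.103.
Q = p + q − c: δQ = √(δp² + δq² + δc²) = √(0.0107 + 0.000729 + 0.000961) = 0.111
Q = 0.802, so δQ/Q = 0.111/0.802 = 0.139.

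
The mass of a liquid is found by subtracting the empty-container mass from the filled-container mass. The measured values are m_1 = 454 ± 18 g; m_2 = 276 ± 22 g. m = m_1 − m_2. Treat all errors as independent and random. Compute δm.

28.4 g

m is a linear combination, so absolute uncertainties add in quadrature:
  (δm_1)² = 324;  (δm_2)² = 484
δm = √(808) = 28.4 g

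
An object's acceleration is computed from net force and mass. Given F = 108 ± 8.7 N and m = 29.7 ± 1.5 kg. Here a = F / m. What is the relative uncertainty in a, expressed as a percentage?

Since a is a product/quotient, work with relative uncertainties:
  (1·δF/F)² = (1×0.0806)² = 0.00649;  (-1·δm/m)² = (-1×0.0505)² = 0.00255
δa/a = √(0.00904) = 0.0951

9.51%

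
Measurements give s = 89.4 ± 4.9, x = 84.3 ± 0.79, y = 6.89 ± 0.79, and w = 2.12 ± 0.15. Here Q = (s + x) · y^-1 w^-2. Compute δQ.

1.03

Let u = s + x = 174. δu = √(δs² + δx²) = √(24.0 + 0.624) = 4.96, so δu/u = 0.0286.
Q is then a monomial in u, y, w:
δQ/Q = √((δu/u)² + (-1·δy/y)² + (-2·δw/w)²) = √(0.000816 + 0.0131 + 0.0200) = 0.184
Q = 5.61, so δQ = 0.184 × 5.61 = 1.03.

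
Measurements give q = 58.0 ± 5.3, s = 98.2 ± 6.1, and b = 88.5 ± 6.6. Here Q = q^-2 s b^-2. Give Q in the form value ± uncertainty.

(3.73 ± 0.909) × 10^-6

Q is a product of powers, so relative uncertainties combine in quadrature:
  (-2·δq/q)² = (-2×0.0914)² = 0.0334;  (1·δs/s)² = (1×0.0621)² = 0.00386;  (-2·δb/b)² = (-2×0.0746)² = 0.0222
δQ/Q = √(0.0595) = 0.244
Q = 3.73e-06, so δQ = 0.244 × 3.73e-06 = 9.09e-07.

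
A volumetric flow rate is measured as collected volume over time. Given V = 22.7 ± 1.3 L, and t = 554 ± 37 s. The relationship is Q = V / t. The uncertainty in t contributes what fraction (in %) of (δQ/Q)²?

(δQ/Q)² = (1·δV/V)² + (-1·δt/t)²
  V term: (1×0.0573)² = 0.00328
  t term: (-1×0.0668)² = 0.00446
Total = 0.00774. Share from t = 0.00446/0.00774 = 0.576.

57.6%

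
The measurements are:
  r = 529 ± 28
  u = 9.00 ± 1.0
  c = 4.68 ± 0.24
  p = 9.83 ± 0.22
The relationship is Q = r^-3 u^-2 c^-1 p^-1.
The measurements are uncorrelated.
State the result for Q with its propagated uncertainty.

(1.81 ± 0.505) × 10^-12

Each factor contributes (exponent × relative error)² to (δQ/Q)²:
  (-3·δr/r)² = (-3×0.0529)² = 0.0252;  (-2·δu/u)² = (-2×0.111)² = 0.0494;  (-1·δc/c)² = (-1×0.0513)² = 0.00263;  (-1·δp/p)² = (-1×0.0224)² = 0.000501
δQ/Q = √(0.0777) = 0.279
Q = 1.81e-12, so δQ = 0.279 × 1.81e-12 = 5.05e-13.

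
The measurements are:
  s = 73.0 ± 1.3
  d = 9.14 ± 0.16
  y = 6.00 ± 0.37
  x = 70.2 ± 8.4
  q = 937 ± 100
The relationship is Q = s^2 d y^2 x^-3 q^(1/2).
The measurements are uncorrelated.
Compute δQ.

59.8

For a monomial Q ∝ s^2, d, y^2, x^-3, q^(1/2), fractional errors add in quadrature:
  (2·δs/s)² = (2×0.0178)² = 0.00127;  (1·δd/d)² = (1×0.0175)² = 0.000306;  (2·δy/y)² = (2×0.0617)² = 0.0152;  (-3·δx/x)² = (-3×0.120)² = 0.129;  (½·δq/q)² = (0.5×0.107)² = 0.00285
δQ/Q = √(0.148) = 0.385
Q = 155, so δQ = 0.385 × 155 = 59.8.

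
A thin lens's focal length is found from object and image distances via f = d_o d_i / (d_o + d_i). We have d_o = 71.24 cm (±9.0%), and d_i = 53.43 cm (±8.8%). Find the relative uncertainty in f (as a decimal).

∂f/∂d_o = (d_i/(d_o+d_i))² = 0.184;  ∂f/∂d_i = (d_o/(d_o+d_i))² = 0.327
δf = √((∂f/∂d_o · δd_o)² + (∂f/∂d_i · δd_i)²) = √(1.39 + 2.36) = 1.93 cm
f = 30.53 cm, so δf/f = 1.93/30.53 = 0.0634.

0.0634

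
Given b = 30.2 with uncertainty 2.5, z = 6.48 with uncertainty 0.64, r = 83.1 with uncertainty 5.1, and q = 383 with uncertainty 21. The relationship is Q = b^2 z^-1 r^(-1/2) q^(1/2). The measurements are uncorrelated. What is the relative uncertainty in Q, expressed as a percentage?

19.7%

Products/powers → add relative errors in quadrature, weighted by exponent:
  (2·δb/b)² = (2×0.0828)² = 0.0274;  (-1·δz/z)² = (-1×0.0988)² = 0.00975;  (−½·δr/r)² = (-0.5×0.0614)² = 0.000942;  (½·δq/q)² = (0.5×0.0548)² = 0.000752
δQ/Q = √(0.0389) = 0.197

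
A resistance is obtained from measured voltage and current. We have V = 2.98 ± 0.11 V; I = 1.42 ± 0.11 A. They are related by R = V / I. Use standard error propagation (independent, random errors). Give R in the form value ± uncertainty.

2.10 ± 0.180 Ω

Each factor contributes (exponent × relative error)² to (δR/R)²:
  (1·δV/V)² = (1×0.0369)² = 0.00136;  (-1·δI/I)² = (-1×0.0775)² = 0.00600
δR/R = √(0.00736) = 0.0858
R = 2.10 Ω, so δR = 0.0858 × 2.10 = 0.180 Ω.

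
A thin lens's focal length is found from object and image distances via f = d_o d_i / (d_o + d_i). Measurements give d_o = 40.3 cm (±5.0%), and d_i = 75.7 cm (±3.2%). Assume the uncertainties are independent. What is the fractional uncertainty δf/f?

∂f/∂d_o = (d_i/(d_o+d_i))² = 0.426;  ∂f/∂d_i = (d_o/(d_o+d_i))² = 0.121
δf = √((∂f/∂d_o · δd_o)² + (∂f/∂d_i · δd_i)²) = √(0.736 + 0.0855) = 0.907 cm
f = 26.3 cm, so δf/f = 0.907/26.3 = 0.0345.

0.0345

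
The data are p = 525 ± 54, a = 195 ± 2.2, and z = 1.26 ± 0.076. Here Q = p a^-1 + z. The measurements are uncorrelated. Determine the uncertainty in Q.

Let w = p·a^-1 = 2.69. δw/w = √((1·δp/p)² + (-1·δa/a)²) = √(0.0106 + 0.000127) = 0.103, so δw = 0.279.
Q = w + z: δQ = √(δw² + δz²) = √(0.0776 + 0.00578) = 0.289

0.289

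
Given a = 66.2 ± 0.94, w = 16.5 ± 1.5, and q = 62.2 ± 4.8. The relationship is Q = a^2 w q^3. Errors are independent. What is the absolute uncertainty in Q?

Products/powers → add relative errors in quadrature, weighted by exponent:
  (2·δa/a)² = (2×0.0142)² = 0.000806;  (1·δw/w)² = (1×0.0909)² = 0.00826;  (3·δq/q)² = (3×0.0772)² = 0.0536
δQ/Q = √(0.0627) = 0.250
Q = 1.74e+10, so δQ = 0.250 × 1.74e+10 = 4.36e+09.

4.36e+09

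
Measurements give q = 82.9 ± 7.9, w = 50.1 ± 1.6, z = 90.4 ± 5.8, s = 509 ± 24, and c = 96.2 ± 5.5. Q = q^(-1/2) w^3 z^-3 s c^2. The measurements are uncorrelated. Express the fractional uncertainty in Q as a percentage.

For a monomial Q ∝ q^(-1/2), w^3, z^-3, s, c^2, fractional errors add in quadrature:
  (−½·δq/q)² = (-0.5×0.0953)² = 0.00227;  (3·δw/w)² = (3×0.0319)² = 0.00918;  (-3·δz/z)² = (-3×0.0642)² = 0.0370;  (1·δs/s)² = (1×0.0472)² = 0.00222;  (2·δc/c)² = (2×0.0572)² = 0.0131
δQ/Q = √(0.0638) = 0.253

25.3%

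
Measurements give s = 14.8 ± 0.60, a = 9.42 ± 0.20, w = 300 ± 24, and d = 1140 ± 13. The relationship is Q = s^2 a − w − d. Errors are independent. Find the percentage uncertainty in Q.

28.1%

Let p = s^2·a = 2060. δp/p = √((2·δs/s)² + (1·δa/a)²) = √(0.00657 + 0.000451) = 0.0838, so δp = 173.
Q = p − w − d: δQ = √(δp² + δw² + δd²) = √(29900 + 576 + 169) = 175
Q = 623, so δQ/Q = 175/623 = 0.281.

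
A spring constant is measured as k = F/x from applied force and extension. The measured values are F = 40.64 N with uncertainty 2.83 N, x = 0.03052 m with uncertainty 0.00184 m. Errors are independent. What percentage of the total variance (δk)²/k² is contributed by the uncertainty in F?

(δk/k)² = (1·δF/F)² + (-1·δx/x)²
  F term: (1×0.0696)² = 0.00485
  x term: (-1×0.0603)² = 0.00363
Total = 0.00848. Share from F = 0.00485/0.00848 = 0.572.

57.2%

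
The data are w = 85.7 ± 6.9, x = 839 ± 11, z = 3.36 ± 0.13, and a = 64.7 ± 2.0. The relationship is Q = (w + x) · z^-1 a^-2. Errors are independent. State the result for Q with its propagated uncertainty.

0.0657 ± 0.00488

Let u = w + x = 925. δu = √(δw² + δx²) = √(47.6 + 121) = 13.0, so δu/u = 0.0140.
Q is then a monomial in u, z, a:
δQ/Q = √((δu/u)² + (-1·δz/z)² + (-2·δa/a)²) = √(0.000197 + 0.00150 + 0.00382) = 0.0743
Q = 0.0657, so δQ = 0.0743 × 0.0657 = 0.00488.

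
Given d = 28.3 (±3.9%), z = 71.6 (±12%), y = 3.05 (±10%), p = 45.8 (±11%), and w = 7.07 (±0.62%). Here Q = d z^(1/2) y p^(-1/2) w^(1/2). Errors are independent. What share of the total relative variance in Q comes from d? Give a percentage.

(δQ/Q)² = (1·δd/d)² + (½·δz/z)² + (1·δy/y)² + (−½·δp/p)² + (½·δw/w)²
  d term: (1×0.0390)² = 0.00152
  z term: (0.5×0.120)² = 0.00360
  y term: (1×0.100)² = 0.0100
  p term: (-0.5×0.110)² = 0.00302
  w term: (0.5×0.00620)² = 9.61e-06
Total = 0.0182. Share from d = 0.00152/0.0182 = 0.0838.

8.38%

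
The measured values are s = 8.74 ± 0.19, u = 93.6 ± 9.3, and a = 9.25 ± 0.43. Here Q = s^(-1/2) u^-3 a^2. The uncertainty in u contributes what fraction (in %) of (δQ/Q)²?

91.0%

(δQ/Q)² = (−½·δs/s)² + (-3·δu/u)² + (2·δa/a)²
  s term: (-0.5×0.0217)² = 0.000118
  u term: (-3×0.0994)² = 0.0888
  a term: (2×0.0465)² = 0.00864
Total = 0.0976. Share from u = 0.0888/0.0976 = 0.910.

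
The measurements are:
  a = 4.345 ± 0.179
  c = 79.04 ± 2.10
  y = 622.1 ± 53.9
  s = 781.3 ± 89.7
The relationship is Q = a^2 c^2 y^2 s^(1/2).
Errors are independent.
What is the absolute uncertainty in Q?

2.64e+11

For a monomial Q ∝ a^2, c^2, y^2, s^(1/2), fractional errors add in quadrature:
  (2·δa/a)² = (2×0.0412)² = 0.00679;  (2·δc/c)² = (2×0.0266)² = 0.00282;  (2·δy/y)² = (2×0.0866)² = 0.0300;  (½·δs/s)² = (0.5×0.115)² = 0.00330
δQ/Q = √(0.0429) = 0.207
Q = 1.276e+12, so δQ = 0.207 × 1.276e+12 = 2.64e+11.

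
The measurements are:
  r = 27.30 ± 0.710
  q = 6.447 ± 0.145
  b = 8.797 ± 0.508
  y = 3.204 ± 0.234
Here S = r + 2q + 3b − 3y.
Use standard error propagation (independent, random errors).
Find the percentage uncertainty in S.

For a sum/difference, combine absolute errors in quadrature:
  (δr)² = 0.504;  (2·δq)² = 0.0841;  (3·δb)² = 2.32;  (3·δy)² = 0.493
δS = √(3.40) = 1.84
S = 56.97, so δS/S = 1.84/56.97 = 0.0324.

3.24%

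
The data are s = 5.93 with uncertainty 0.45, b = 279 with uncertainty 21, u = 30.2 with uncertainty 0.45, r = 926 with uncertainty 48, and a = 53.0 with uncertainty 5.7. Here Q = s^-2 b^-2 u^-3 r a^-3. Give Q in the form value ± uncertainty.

Since Q is a product/quotient, work with relative uncertainties:
  (-2·δs/s)² = (-2×0.0759)² = 0.0230;  (-2·δb/b)² = (-2×0.0753)² = 0.0227;  (-3·δu/u)² = (-3×0.0149)² = 0.00200;  (1·δr/r)² = (1×0.0518)² = 0.00269;  (-3·δa/a)² = (-3×0.108)² = 0.104
δQ/Q = √(0.154) = 0.393
Q = 8.25e-14, so δQ = 0.393 × 8.25e-14 = 3.24e-14.

(8.25 ± 3.24) × 10^-14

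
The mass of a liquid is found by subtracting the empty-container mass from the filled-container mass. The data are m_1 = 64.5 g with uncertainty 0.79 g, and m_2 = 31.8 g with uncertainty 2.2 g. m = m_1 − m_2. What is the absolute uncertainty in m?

2.34 g

Absolute uncertainties add in quadrature for a linear combination:
  (δm_1)² = 0.624;  (δm_2)² = 4.84
δm = √(5.46) = 2.34 g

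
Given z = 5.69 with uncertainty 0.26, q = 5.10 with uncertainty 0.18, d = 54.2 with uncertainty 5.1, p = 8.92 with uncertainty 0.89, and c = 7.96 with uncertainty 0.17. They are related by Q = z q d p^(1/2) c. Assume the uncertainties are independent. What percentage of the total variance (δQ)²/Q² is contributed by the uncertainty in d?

(δQ/Q)² = (1·δz/z)² + (1·δq/q)² + (1·δd/d)² + (½·δp/p)² + (1·δc/c)²
  z term: (1×0.0457)² = 0.00209
  q term: (1×0.0353)² = 0.00125
  d term: (1×0.0941)² = 0.00885
  p term: (0.5×0.0998)² = 0.00249
  c term: (1×0.0214)² = 0.000456
Total = 0.0151. Share from d = 0.00885/0.0151 = 0.585.

58.5%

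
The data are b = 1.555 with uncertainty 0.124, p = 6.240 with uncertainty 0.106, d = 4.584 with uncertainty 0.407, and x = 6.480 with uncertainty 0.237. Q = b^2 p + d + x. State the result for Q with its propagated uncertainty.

26.15 ± 2.47

Let w = b^2·p = 15.09. δw/w = √((2·δb/b)² + (1·δp/p)²) = √(0.0254 + 0.000289) = 0.160, so δw = 2.42.
Q = w + d + x: δQ = √(δw² + δd² + δx²) = √(5.86 + 0.166 + 0.0562) = 2.47
Q = 26.15.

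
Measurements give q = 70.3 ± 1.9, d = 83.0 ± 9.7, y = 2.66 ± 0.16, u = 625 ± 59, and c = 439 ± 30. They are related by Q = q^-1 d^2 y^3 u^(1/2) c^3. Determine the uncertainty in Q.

1.42e+12

Relative error in a monomial: (δQ/Q)² = Σ (nᵢ · δxᵢ/xᵢ)².
  (-1·δq/q)² = (-1×0.0270)² = 0.000730;  (2·δd/d)² = (2×0.117)² = 0.0546;  (3·δy/y)² = (3×0.0602)² = 0.0326;  (½·δu/u)² = (0.5×0.0944)² = 0.00223;  (3·δc/c)² = (3×0.0683)² = 0.0420
δQ/Q = √(0.132) = 0.364
Q = 3.9e+12, so δQ = 0.364 × 3.9e+12 = 1.42e+12.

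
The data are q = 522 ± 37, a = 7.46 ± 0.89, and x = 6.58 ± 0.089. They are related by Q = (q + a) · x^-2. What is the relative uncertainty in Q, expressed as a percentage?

7.50%

Let u = q + a = 529. δu = √(δq² + δa²) = √(1370 + 0.792) = 37.0, so δu/u = 0.0699.
Q is then a monomial in u, x:
δQ/Q = √((δu/u)² + (-2·δx/x)²) = √(0.00489 + 0.000732) = 0.0750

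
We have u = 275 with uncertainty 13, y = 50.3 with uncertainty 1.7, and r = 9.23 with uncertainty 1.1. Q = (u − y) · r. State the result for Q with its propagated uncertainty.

2070 ± 275

Let w = u − y = 225. δw = √(δu² + δy²) = √(169 + 2.89) = 13.1, so δw/w = 0.0583.
Q is then a monomial in w, r:
δQ/Q = √((δw/w)² + (1·δr/r)²) = √(0.00340 + 0.0142) = 0.133
Q = 2070, so δQ = 0.133 × 2070 = 275.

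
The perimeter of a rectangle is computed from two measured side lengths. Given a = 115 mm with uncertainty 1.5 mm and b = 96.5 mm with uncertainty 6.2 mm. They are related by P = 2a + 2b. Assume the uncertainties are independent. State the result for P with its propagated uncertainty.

423 ± 12.8 mm

For a sum/difference, combine absolute errors in quadrature:
  (2·δa)² = 9.00;  (2·δb)² = 154
δP = √(163) = 12.8 mm
P = 423 mm.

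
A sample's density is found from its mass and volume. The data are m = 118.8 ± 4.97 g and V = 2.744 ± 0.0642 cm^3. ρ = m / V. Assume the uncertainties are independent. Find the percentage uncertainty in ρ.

4.79%

ρ is a product of powers, so relative uncertainties combine in quadrature:
  (1·δm/m)² = (1×0.0418)² = 0.00175;  (-1·δV/V)² = (-1×0.0234)² = 0.000547
δρ/ρ = √(0.00230) = 0.0479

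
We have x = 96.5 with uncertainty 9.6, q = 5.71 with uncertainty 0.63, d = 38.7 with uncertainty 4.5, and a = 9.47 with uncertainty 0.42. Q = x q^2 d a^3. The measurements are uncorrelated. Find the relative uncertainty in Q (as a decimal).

0.300

Products/powers → add relative errors in quadrature, weighted by exponent:
  (1·δx/x)² = (1×0.0995)² = 0.00990;  (2·δq/q)² = (2×0.110)² = 0.0487;  (1·δd/d)² = (1×0.116)² = 0.0135;  (3·δa/a)² = (3×0.0444)² = 0.0177
δQ/Q = √(0.0898) = 0.300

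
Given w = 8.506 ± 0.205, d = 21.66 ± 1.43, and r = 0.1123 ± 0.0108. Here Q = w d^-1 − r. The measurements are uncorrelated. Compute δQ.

Let p = w·d^-1 = 0.3927. δp/p = √((1·δw/w)² + (-1·δd/d)²) = √(0.000581 + 0.00436) = 0.0703, so δp = 0.0276.
Q = p − r: δQ = √(δp² + δr²) = √(0.000762 + 0.000117) = 0.0296

0.0296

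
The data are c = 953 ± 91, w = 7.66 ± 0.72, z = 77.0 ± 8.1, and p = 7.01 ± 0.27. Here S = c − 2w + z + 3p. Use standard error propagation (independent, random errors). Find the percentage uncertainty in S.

8.82%

For a sum/difference, combine absolute errors in quadrature:
  (δc)² = 8280;  (2·δw)² = 2.07;  (δz)² = 65.6;  (3·δp)² = 0.656
δS = √(8350) = 91.4
S = 1040, so δS/S = 91.4/1040 = 0.0882.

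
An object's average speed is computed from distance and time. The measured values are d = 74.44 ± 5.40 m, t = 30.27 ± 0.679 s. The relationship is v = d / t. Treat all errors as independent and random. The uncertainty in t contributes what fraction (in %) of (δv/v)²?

8.73%

(δv/v)² = (1·δd/d)² + (-1·δt/t)²
  d term: (1×0.0725)² = 0.00526
  t term: (-1×0.0224)² = 0.000503
Total = 0.00577. Share from t = 0.000503/0.00577 = 0.0873.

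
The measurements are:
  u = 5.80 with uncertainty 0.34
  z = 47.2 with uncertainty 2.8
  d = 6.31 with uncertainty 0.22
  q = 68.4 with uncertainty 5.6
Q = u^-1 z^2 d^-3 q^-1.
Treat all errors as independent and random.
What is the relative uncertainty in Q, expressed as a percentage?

18.7%

Q is a product of powers, so relative uncertainties combine in quadrature:
  (-1·δu/u)² = (-1×0.0586)² = 0.00344;  (2·δz/z)² = (2×0.0593)² = 0.0141;  (-3·δd/d)² = (-3×0.0349)² = 0.0109;  (-1·δq/q)² = (-1×0.0819)² = 0.00670
δQ/Q = √(0.0352) = 0.187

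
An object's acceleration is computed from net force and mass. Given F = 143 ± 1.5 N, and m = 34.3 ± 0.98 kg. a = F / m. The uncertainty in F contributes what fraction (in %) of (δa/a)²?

(δa/a)² = (1·δF/F)² + (-1·δm/m)²
  F term: (1×0.0105)² = 0.000110
  m term: (-1×0.0286)² = 0.000816
Total = 0.000926. Share from F = 0.000110/0.000926 = 0.119.

11.9%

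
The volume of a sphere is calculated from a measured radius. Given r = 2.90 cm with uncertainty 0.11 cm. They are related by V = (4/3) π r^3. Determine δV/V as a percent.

For a monomial V ∝ r^3, fractional errors add in quadrature:
  (3·δr/r)² = (3×0.0379)² = 0.0129
δV/V = √(0.0129) = 0.114

11.4%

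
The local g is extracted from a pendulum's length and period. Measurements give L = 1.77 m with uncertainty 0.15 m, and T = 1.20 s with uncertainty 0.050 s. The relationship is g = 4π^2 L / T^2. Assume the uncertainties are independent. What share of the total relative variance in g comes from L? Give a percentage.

50.8%

(δg/g)² = (1·δL/L)² + (-2·δT/T)²
  L term: (1×0.0847)² = 0.00718
  T term: (-2×0.0417)² = 0.00694
Total = 0.0141. Share from L = 0.00718/0.0141 = 0.508.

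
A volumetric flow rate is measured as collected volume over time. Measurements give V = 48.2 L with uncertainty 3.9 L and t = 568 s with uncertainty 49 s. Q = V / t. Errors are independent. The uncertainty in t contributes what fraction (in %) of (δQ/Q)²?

(δQ/Q)² = (1·δV/V)² + (-1·δt/t)²
  V term: (1×0.0809)² = 0.00655
  t term: (-1×0.0863)² = 0.00744
Total = 0.0140. Share from t = 0.00744/0.0140 = 0.532.

53.2%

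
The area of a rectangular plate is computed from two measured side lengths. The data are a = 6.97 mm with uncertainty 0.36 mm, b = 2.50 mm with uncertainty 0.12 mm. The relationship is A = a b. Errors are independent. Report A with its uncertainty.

17.4 ± 1.23 mm^2

Relative error in a monomial: (δA/A)² = Σ (nᵢ · δxᵢ/xᵢ)².
  (1·δa/a)² = (1×0.0516)² = 0.00267;  (1·δb/b)² = (1×0.0480)² = 0.00230
δA/A = √(0.00497) = 0.0705
A = 17.4 mm^2, so δA = 0.0705 × 17.4 = 1.23 mm^2.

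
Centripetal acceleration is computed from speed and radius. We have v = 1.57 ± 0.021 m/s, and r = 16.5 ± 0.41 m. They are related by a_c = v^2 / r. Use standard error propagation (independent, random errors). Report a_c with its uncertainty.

0.149 ± 0.00545 m/s^2

Relative error in a monomial: (δa_c/a_c)² = Σ (nᵢ · δxᵢ/xᵢ)².
  (2·δv/v)² = (2×0.0134)² = 0.000716;  (-1·δr/r)² = (-1×0.0248)² = 0.000617
δa_c/a_c = √(0.00133) = 0.0365
a_c = 0.149 m/s^2, so δa_c = 0.0365 × 0.149 = 0.00545 m/s^2.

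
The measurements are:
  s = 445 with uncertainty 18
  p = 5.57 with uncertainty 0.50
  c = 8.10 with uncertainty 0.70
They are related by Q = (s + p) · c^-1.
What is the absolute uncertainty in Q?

Let u = s + p = 451. δu = √(δs² + δp²) = √(324 + 0.250) = 18.0, so δu/u = 0.0400.
Q is then a monomial in u, c:
δQ/Q = √((δu/u)² + (-1·δc/c)²) = √(0.00160 + 0.00747) = 0.0952
Q = 55.6, so δQ = 0.0952 × 55.6 = 5.30.

5.30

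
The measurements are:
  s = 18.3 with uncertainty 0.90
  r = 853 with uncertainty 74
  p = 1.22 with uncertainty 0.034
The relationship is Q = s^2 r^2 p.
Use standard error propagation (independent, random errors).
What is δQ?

Products/powers → add relative errors in quadrature, weighted by exponent:
  (2·δs/s)² = (2×0.0492)² = 0.00967;  (2·δr/r)² = (2×0.0868)² = 0.0301;  (1·δp/p)² = (1×0.0279)² = 0.000777
δQ/Q = √(0.0406) = 0.201
Q = 2.97e+08, so δQ = 0.201 × 2.97e+08 = 5.99e+07.

5.99e+07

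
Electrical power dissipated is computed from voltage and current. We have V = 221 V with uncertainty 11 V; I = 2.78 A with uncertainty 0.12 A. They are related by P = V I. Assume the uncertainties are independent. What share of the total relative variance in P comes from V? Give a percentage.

(δP/P)² = (1·δV/V)² + (1·δI/I)²
  V term: (1×0.0498)² = 0.00248
  I term: (1×0.0432)² = 0.00186
Total = 0.00434. Share from V = 0.00248/0.00434 = 0.571.

57.1%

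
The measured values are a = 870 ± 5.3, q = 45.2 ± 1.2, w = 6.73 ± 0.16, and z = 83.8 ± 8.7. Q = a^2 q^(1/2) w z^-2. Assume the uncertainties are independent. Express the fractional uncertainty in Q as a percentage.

Products/powers → add relative errors in quadrature, weighted by exponent:
  (2·δa/a)² = (2×0.00609)² = 0.000148;  (½·δq/q)² = (0.5×0.0265)² = 0.000176;  (1·δw/w)² = (1×0.0238)² = 0.000565;  (-2·δz/z)² = (-2×0.104)² = 0.0431
δQ/Q = √(0.0440) = 0.210

21.0%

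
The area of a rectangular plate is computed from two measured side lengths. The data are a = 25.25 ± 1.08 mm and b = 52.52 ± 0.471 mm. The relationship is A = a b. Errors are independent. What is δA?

Each factor contributes (exponent × relative error)² to (δA/A)²:
  (1·δa/a)² = (1×0.0428)² = 0.00183;  (1·δb/b)² = (1×0.00897)² = 8.04e-05
δA/A = √(0.00191) = 0.0437
A = 1326 mm^2, so δA = 0.0437 × 1326 = 58.0 mm^2.

58.0 mm^2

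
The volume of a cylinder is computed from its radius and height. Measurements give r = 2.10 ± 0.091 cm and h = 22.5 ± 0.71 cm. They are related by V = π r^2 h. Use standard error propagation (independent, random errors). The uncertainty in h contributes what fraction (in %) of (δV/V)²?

11.7%

(δV/V)² = (2·δr/r)² + (1·δh/h)²
  r term: (2×0.0433)² = 0.00751
  h term: (1×0.0316)² = 0.000996
Total = 0.00851. Share from h = 0.000996/0.00851 = 0.117.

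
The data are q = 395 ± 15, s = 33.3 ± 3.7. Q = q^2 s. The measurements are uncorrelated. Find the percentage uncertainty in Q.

Q is a product of powers, so relative uncertainties combine in quadrature:
  (2·δq/q)² = (2×0.0380)² = 0.00577;  (1·δs/s)² = (1×0.111)² = 0.0123
δQ/Q = √(0.0181) = 0.135

13.5%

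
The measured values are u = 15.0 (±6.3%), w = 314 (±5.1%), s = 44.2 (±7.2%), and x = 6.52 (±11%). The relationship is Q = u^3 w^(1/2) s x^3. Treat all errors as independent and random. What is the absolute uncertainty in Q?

Since Q is a product/quotient, work with relative uncertainties:
  (3·δu/u)² = (3×0.0630)² = 0.0357;  (½·δw/w)² = (0.5×0.0510)² = 0.000650;  (1·δs/s)² = (1×0.0720)² = 0.00518;  (3·δx/x)² = (3×0.110)² = 0.109
δQ/Q = √(0.150) = 0.388
Q = 7.33e+08, so δQ = 0.388 × 7.33e+08 = 2.84e+08.

2.84e+08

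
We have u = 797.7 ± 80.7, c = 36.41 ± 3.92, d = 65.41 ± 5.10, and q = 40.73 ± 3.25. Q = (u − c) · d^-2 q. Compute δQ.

1.48

Let w = u − c = 761.3. δw = √(δu² + δc²) = √(6510 + 15.4) = 80.8, so δw/w = 0.106.
Q is then a monomial in w, d, q:
δQ/Q = √((δw/w)² + (-2·δd/d)² + (1·δq/q)²) = √(0.0113 + 0.0243 + 0.00637) = 0.205
Q = 7.247, so δQ = 0.205 × 7.247 = 1.48.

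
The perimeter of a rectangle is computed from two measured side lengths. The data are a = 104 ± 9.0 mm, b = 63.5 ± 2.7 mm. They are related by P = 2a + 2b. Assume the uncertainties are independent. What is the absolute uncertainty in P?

18.8 mm

For a sum/difference, combine absolute errors in quadrature:
  (2·δa)² = 324;  (2·δb)² = 29.2
δP = √(353) = 18.8 mm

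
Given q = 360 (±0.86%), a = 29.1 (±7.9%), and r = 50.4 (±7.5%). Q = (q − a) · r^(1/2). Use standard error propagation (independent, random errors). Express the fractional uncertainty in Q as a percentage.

Let u = q − a = 331. δu = √(δq² + δa²) = √(9.59 + 5.28) = 3.86, so δu/u = 0.0117.
Q is then a monomial in u, r:
δQ/Q = √((δu/u)² + (½·δr/r)²) = √(0.000136 + 0.00141) = 0.0393

3.93%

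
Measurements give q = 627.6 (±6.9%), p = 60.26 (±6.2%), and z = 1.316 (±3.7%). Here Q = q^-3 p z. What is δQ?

7.03e-08

For a monomial Q ∝ q^-3, p, z, fractional errors add in quadrature:
  (-3·δq/q)² = (-3×0.0690)² = 0.0428;  (1·δp/p)² = (1×0.0620)² = 0.00384;  (1·δz/z)² = (1×0.0370)² = 0.00137
δQ/Q = √(0.0481) = 0.219
Q = 3.208e-07, so δQ = 0.219 × 3.208e-07 = 7.03e-08.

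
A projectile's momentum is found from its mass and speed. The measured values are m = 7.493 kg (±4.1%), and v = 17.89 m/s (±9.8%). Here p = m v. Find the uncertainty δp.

14.2 kg·m/s

For a monomial p ∝ m, v, fractional errors add in quadrature:
  (1·δm/m)² = (1×0.0410)² = 0.00168;  (1·δv/v)² = (1×0.0980)² = 0.00960
δp/p = √(0.0113) = 0.106
p = 134.0 kg·m/s, so δp = 0.106 × 134.0 = 14.2 kg·m/s.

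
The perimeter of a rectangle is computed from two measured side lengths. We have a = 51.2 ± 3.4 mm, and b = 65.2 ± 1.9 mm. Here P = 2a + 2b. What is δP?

7.79 mm

P is a linear combination, so absolute uncertainties add in quadrature:
  (2·δa)² = 46.2;  (2·δb)² = 14.4
δP = √(60.7) = 7.79 mm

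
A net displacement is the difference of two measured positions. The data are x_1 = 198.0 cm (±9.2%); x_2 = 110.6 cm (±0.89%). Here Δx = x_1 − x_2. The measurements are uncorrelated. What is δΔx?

18.2 cm

Each term contributes (cᵢ δxᵢ)² to (δΔx)²:
  (δx_1)² = 332;  (δx_2)² = 0.969
δΔx = √(333) = 18.2 cm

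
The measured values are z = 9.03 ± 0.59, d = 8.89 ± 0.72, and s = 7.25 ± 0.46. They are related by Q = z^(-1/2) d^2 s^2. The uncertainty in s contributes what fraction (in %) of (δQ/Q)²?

37.1%

(δQ/Q)² = (−½·δz/z)² + (2·δd/d)² + (2·δs/s)²
  z term: (-0.5×0.0653)² = 0.00107
  d term: (2×0.0810)² = 0.0262
  s term: (2×0.0634)² = 0.0161
Total = 0.0434. Share from s = 0.0161/0.0434 = 0.371.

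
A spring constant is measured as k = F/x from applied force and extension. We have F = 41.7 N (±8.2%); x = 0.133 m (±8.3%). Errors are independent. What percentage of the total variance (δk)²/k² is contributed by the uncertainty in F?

(δk/k)² = (1·δF/F)² + (-1·δx/x)²
  F term: (1×0.0820)² = 0.00672
  x term: (-1×0.0830)² = 0.00689
Total = 0.0136. Share from F = 0.00672/0.0136 = 0.494.

49.4%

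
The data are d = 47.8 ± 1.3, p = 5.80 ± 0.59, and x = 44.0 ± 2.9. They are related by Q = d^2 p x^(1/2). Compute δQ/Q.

Products/powers → add relative errors in quadrature, weighted by exponent:
  (2·δd/d)² = (2×0.0272)² = 0.00296;  (1·δp/p)² = (1×0.102)² = 0.0103;  (½·δx/x)² = (0.5×0.0659)² = 0.00109
δQ/Q = √(0.0144) = 0.120

0.120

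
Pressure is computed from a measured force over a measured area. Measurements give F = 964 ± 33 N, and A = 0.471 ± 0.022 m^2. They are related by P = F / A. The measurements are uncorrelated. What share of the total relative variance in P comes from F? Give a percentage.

(δP/P)² = (1·δF/F)² + (-1·δA/A)²
  F term: (1×0.0342)² = 0.00117
  A term: (-1×0.0467)² = 0.00218
Total = 0.00335. Share from F = 0.00117/0.00335 = 0.349.

34.9%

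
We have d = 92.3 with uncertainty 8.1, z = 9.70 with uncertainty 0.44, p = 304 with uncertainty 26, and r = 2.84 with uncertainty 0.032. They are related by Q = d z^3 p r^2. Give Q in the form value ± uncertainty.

(2.07 ± 0.381) × 10^8

Each factor contributes (exponent × relative error)² to (δQ/Q)²:
  (1·δd/d)² = (1×0.0878)² = 0.00770;  (3·δz/z)² = (3×0.0454)² = 0.0185;  (1·δp/p)² = (1×0.0855)² = 0.00731;  (2·δr/r)² = (2×0.0113)² = 0.000508
δQ/Q = √(0.0340) = 0.185
Q = 2.07e+08, so δQ = 0.185 × 2.07e+08 = 3.81e+07.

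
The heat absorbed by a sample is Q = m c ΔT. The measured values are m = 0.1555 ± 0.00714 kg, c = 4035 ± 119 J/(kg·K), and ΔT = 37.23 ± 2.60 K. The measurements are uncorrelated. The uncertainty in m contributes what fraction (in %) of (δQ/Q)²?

(δQ/Q)² = (1·δm/m)² + (1·δc/c)² + (1·δΔT/ΔT)²
  m term: (1×0.0459)² = 0.00211
  c term: (1×0.0295)² = 0.000870
  ΔT term: (1×0.0698)² = 0.00488
Total = 0.00786. Share from m = 0.00211/0.00786 = 0.268.

26.8%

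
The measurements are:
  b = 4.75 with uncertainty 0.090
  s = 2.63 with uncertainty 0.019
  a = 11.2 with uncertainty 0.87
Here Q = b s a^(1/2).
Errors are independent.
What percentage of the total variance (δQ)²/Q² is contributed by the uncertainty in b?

(δQ/Q)² = (1·δb/b)² + (1·δs/s)² + (½·δa/a)²
  b term: (1×0.0189)² = 0.000359
  s term: (1×0.00722)² = 5.22e-05
  a term: (0.5×0.0777)² = 0.00151
Total = 0.00192. Share from b = 0.000359/0.00192 = 0.187.

18.7%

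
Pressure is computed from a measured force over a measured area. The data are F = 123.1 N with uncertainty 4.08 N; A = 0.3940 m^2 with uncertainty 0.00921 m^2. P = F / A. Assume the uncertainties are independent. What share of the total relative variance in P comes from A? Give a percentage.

(δP/P)² = (1·δF/F)² + (-1·δA/A)²
  F term: (1×0.0331)² = 0.00110
  A term: (-1×0.0234)² = 0.000546
Total = 0.00164. Share from A = 0.000546/0.00164 = 0.332.

33.2%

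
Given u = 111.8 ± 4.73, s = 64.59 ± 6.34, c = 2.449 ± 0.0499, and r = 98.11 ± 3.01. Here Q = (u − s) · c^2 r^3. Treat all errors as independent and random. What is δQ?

Let w = u − s = 47.21. δw = √(δu² + δs²) = √(22.4 + 40.2) = 7.91, so δw/w = 0.168.
Q is then a monomial in w, c, r:
δQ/Q = √((δw/w)² + (2·δc/c)² + (3·δr/r)²) = √(0.0281 + 0.00166 + 0.00847) = 0.195
Q = 2.674e+08, so δQ = 0.195 × 2.674e+08 = 5.23e+07.

5.23e+07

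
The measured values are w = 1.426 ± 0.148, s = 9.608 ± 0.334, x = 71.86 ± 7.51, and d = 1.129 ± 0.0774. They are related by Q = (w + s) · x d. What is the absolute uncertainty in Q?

Let u = w + s = 11.03. δu = √(δw² + δs²) = √(0.0219 + 0.112) = 0.365, so δu/u = 0.0331.
Q is then a monomial in u, x, d:
δQ/Q = √((δu/u)² + (1·δx/x)² + (1·δd/d)²) = √(0.00110 + 0.0109 + 0.00470) = 0.129
Q = 895.2, so δQ = 0.129 × 895.2 = 116.

116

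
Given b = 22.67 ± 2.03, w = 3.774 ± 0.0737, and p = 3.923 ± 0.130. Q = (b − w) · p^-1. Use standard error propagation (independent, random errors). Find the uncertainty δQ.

Let u = b − w = 18.90. δu = √(δb² + δw²) = √(4.12 + 0.00543) = 2.03, so δu/u = 0.108.
Q is then a monomial in u, p:
δQ/Q = √((δu/u)² + (-1·δp/p)²) = √(0.0116 + 0.00110) = 0.112
Q = 4.817, so δQ = 0.112 × 4.817 = 0.542.

0.542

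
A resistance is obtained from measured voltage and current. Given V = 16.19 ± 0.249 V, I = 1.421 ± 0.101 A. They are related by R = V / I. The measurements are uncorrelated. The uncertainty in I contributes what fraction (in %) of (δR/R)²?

(δR/R)² = (1·δV/V)² + (-1·δI/I)²
  V term: (1×0.0154)² = 0.000237
  I term: (-1×0.0711)² = 0.00505
Total = 0.00529. Share from I = 0.00505/0.00529 = 0.955.

95.5%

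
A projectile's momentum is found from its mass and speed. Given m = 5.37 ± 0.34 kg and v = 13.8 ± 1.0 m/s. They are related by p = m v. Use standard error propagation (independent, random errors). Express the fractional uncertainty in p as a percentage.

Since p is a product/quotient, work with relative uncertainties:
  (1·δm/m)² = (1×0.0633)² = 0.00401;  (1·δv/v)² = (1×0.0725)² = 0.00525
δp/p = √(0.00926) = 0.0962

9.62%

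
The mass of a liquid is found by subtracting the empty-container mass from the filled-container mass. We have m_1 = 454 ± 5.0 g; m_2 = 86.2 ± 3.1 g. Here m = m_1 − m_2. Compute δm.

Each term contributes (cᵢ δxᵢ)² to (δm)²:
  (δm_1)² = 25.0;  (δm_2)² = 9.61
δm = √(34.6) = 5.88 g

5.88 g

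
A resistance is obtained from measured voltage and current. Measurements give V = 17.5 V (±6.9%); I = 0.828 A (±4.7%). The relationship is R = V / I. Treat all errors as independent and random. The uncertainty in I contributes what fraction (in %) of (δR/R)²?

(δR/R)² = (1·δV/V)² + (-1·δI/I)²
  V term: (1×0.0690)² = 0.00476
  I term: (-1×0.0470)² = 0.00221
Total = 0.00697. Share from I = 0.00221/0.00697 = 0.317.

31.7%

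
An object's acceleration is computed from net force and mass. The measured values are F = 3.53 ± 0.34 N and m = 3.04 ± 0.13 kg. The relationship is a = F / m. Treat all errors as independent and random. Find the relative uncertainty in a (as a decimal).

Products/powers → add relative errors in quadrature, weighted by exponent:
  (1·δF/F)² = (1×0.0963)² = 0.00928;  (-1·δm/m)² = (-1×0.0428)² = 0.00183
δa/a = √(0.0111) = 0.105

0.105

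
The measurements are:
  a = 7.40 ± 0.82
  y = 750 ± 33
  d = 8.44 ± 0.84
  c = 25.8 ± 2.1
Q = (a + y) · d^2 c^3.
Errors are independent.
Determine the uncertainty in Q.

2.95e+08

Let u = a + y = 757. δu = √(δa² + δy²) = √(0.672 + 1090) = 33.0, so δu/u = 0.0436.
Q is then a monomial in u, d, c:
δQ/Q = √((δu/u)² + (2·δd/d)² + (3·δc/c)²) = √(0.00190 + 0.0396 + 0.0596) = 0.318
Q = 9.27e+08, so δQ = 0.318 × 9.27e+08 = 2.95e+08.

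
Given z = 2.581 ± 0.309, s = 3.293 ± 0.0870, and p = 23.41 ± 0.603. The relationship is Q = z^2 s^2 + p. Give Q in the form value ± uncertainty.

95.65 ± 17.7

Let w = z^2·s^2 = 72.24. δw/w = √((2·δz/z)² + (2·δs/s)²) = √(0.0573 + 0.00279) = 0.245, so δw = 17.7.
Q = w + p: δQ = √(δw² + δp²) = √(314 + 0.364) = 17.7
Q = 95.65.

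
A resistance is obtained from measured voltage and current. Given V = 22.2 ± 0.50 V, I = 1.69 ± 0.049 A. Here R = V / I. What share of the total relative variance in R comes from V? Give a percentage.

(δR/R)² = (1·δV/V)² + (-1·δI/I)²
  V term: (1×0.0225)² = 0.000507
  I term: (-1×0.0290)² = 0.000841
Total = 0.00135. Share from V = 0.000507/0.00135 = 0.376.

37.6%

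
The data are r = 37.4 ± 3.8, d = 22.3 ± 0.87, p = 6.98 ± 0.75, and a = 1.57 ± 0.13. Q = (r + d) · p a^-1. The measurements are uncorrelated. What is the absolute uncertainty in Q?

Let u = r + d = 59.7. δu = √(δr² + δd²) = √(14.4 + 0.757) = 3.90, so δu/u = 0.0653.
Q is then a monomial in u, p, a:
δQ/Q = √((δu/u)² + (1·δp/p)² + (-1·δa/a)²) = √(0.00426 + 0.0115 + 0.00686) = 0.151
Q = 265, so δQ = 0.151 × 265 = 40.0.

40.0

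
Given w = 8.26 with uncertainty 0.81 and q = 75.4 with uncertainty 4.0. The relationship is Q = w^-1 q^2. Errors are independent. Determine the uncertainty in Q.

Products/powers → add relative errors in quadrature, weighted by exponent:
  (-1·δw/w)² = (-1×0.0981)² = 0.00962;  (2·δq/q)² = (2×0.0531)² = 0.0113
δQ/Q = √(0.0209) = 0.144
Q = 688, so δQ = 0.144 × 688 = 99.4.

99.4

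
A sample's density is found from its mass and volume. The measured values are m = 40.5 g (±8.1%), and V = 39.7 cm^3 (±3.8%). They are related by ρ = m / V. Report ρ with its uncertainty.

1.02 ± 0.0913 g/cm^3

Each factor contributes (exponent × relative error)² to (δρ/ρ)²:
  (1·δm/m)² = (1×0.0810)² = 0.00656;  (-1·δV/V)² = (-1×0.0380)² = 0.00144
δρ/ρ = √(0.00800) = 0.0895
ρ = 1.02 g/cm^3, so δρ = 0.0895 × 1.02 = 0.0913 g/cm^3.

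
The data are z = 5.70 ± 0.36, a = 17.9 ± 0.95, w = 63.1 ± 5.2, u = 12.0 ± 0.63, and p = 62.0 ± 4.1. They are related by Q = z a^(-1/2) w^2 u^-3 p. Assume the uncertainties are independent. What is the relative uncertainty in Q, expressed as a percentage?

Products/powers → add relative errors in quadrature, weighted by exponent:
  (1·δz/z)² = (1×0.0632)² = 0.00399;  (−½·δa/a)² = (-0.5×0.0531)² = 0.000704;  (2·δw/w)² = (2×0.0824)² = 0.0272;  (-3·δu/u)² = (-3×0.0525)² = 0.0248;  (1·δp/p)² = (1×0.0661)² = 0.00437
δQ/Q = √(0.0610) = 0.247

24.7%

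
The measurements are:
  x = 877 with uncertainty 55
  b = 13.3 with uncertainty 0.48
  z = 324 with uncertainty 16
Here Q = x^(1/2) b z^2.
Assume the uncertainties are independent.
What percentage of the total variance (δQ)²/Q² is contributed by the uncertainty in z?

81.0%

(δQ/Q)² = (½·δx/x)² + (1·δb/b)² + (2·δz/z)²
  x term: (0.5×0.0627)² = 0.000983
  b term: (1×0.0361)² = 0.00130
  z term: (2×0.0494)² = 0.00975
Total = 0.0120. Share from z = 0.00975/0.0120 = 0.810.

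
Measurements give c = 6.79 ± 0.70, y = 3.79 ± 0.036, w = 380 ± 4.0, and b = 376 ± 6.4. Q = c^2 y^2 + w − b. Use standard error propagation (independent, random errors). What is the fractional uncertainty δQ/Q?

Let p = c^2·y^2 = 662. δp/p = √((2·δc/c)² + (2·δy/y)²) = √(0.0425 + 0.000361) = 0.207, so δp = 137.
Q = p + w − b: δQ = √(δp² + δw² + δb²) = √(18800 + 16.0 + 41.0) = 137
Q = 666, so δQ/Q = 137/666 = 0.206.

0.206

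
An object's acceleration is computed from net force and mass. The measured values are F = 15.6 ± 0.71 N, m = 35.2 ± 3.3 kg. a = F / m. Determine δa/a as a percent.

a is a product of powers, so relative uncertainties combine in quadrature:
  (1·δF/F)² = (1×0.0455)² = 0.00207;  (-1·δm/m)² = (-1×0.0937)² = 0.00879
δa/a = √(0.0109) = 0.104

10.4%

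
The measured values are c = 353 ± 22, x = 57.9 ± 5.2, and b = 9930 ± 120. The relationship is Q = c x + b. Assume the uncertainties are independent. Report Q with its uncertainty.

Let p = c·x = 20400. δp/p = √((1·δc/c)² + (1·δx/x)²) = √(0.00388 + 0.00807) = 0.109, so δp = 2230.
Q = p + b: δQ = √(δp² + δb²) = √(4.99e+06 + 14400) = 2240
Q = 30400.

30400 ± 2240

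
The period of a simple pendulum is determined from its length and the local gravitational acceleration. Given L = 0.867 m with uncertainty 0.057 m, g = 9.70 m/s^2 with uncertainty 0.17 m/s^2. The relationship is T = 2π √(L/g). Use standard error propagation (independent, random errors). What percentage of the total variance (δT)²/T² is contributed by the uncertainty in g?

6.63%

(δT/T)² = (½·δL/L)² + (−½·δg/g)²
  L term: (0.5×0.0657)² = 0.00108
  g term: (-0.5×0.0175)² = 7.68e-05
Total = 0.00116. Share from g = 7.68e-05/0.00116 = 0.0663.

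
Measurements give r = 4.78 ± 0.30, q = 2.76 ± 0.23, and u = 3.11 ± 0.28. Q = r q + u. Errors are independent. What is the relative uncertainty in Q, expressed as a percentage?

Let p = r·q = 13.2. δp/p = √((1·δr/r)² + (1·δq/q)²) = √(0.00394 + 0.00694) = 0.104, so δp = 1.38.
Q = p + u: δQ = √(δp² + δu²) = √(1.89 + 0.0784) = 1.40
Q = 16.3, so δQ/Q = 1.40/16.3 = 0.0862.

8.62%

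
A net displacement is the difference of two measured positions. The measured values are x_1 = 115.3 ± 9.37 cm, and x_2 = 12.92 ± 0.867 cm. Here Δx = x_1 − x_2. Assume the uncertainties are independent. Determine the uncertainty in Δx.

Absolute uncertainties add in quadrature for a linear combination:
  (δx_1)² = 87.8;  (δx_2)² = 0.752
δΔx = √(88.5) = 9.41 cm

9.41 cm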